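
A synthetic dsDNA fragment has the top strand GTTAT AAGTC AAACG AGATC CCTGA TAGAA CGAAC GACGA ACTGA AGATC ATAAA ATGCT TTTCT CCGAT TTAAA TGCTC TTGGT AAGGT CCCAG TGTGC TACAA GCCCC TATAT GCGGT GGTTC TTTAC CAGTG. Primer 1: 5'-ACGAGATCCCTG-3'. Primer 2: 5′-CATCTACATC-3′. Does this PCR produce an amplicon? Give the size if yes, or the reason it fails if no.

Primer 2 (CATCTACATC) does not match the top strand, and its reverse complement GATGTAGATG does not match either.
With no annealing site for primer 2, no amplification occurs.

No product — primer 2 has no binding site in the template.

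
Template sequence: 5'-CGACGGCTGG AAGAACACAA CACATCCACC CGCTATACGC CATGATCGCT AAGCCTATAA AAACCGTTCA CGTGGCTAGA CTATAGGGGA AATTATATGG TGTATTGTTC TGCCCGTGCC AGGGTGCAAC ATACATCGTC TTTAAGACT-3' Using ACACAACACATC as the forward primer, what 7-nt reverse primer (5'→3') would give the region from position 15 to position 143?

The product's 3' end on the top strand is position 143.
The reverse primer anneals to the top strand over positions 137–143, i.e. to CGTCTTT.
Its sequence written 5'→3' is the reverse complement: AAAGACG.

5'-AAAGACG-3'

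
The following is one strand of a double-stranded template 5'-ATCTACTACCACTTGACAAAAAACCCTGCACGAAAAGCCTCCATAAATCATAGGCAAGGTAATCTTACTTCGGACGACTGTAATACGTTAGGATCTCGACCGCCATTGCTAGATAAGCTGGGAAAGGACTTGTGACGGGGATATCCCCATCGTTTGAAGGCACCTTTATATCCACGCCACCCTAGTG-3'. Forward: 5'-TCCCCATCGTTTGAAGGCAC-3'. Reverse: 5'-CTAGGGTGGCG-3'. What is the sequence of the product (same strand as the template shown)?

The forward primer matches the template at positions 144–163.
Taking the reverse complement of CTAGGGTGGCG gives CGCCACCCTAG, found at positions 175–185 on the template; the primer anneals here to the top strand with its 3' end pointing upstream.
The product is the template from position 144 through 185 (42 bp).

5'-TCCCCATCGTTTGAAGGCACCTTTATATCCACGCCACCCTAG-3'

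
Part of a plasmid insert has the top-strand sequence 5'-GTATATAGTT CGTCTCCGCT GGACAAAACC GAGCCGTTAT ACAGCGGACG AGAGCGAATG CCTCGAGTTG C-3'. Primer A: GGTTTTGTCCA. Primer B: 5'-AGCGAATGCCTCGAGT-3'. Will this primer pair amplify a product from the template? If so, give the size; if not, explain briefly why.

Primer A (GGTTTTGTCCA) has reverse complement TGGACAAAACC, which matches the top strand at positions 20–30; primer A anneals to the top strand there with its 3' end pointing upstream toward position 20.
Primer B (AGCGAATGCCTCGAGT) matches the top strand directly at positions 53–68; it anneals to the bottom strand with its 3' end pointing downstream toward position 68.
The 3' ends diverge (primer A extends toward position 1, primer B toward position 71), so the primers never converge on a shared product.

No product — the primers' 3' ends point away from each other.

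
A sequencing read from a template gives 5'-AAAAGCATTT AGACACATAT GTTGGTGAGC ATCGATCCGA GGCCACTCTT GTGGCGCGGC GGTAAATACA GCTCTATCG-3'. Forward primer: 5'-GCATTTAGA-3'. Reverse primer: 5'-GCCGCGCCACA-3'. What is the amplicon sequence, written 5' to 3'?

5'-GCATTTAGACACATATGTTGGTGAGCATCGATCCGAGGCCACTCTTGTGGCGCGGC-3'

Scanning the template, GCATTTAGA occurs at positions 5–13; this primer anneals to the bottom strand there with its 3' end pointing downstream.
Reverse complement of the reverse primer: TGTGGCGCGGC. This occurs on the top strand at positions 50–60.
The product is the template from position 5 through 60 (56 bp).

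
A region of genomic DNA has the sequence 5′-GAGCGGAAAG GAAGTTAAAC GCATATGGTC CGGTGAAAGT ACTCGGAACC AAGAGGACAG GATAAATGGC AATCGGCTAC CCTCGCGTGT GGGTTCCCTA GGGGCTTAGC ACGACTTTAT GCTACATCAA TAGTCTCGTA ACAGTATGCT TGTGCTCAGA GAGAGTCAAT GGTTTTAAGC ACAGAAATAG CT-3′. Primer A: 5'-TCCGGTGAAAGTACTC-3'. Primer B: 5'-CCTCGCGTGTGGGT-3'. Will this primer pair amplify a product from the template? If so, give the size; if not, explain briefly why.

Primer A (TCCGGTGAAAGTACTC) matches the top strand at positions 29–44 (3' end points downstream).
Primer B (CCTCGCGTGTGGGT) also matches the top strand directly, at positions 81–94 — its reverse complement ACCCACACGCGAGG is not present.
Both primers anneal to the bottom strand with 3' ends pointing the same way, so neither can prime synthesis back toward the other.

No product — both primers anneal to the same strand and extend in the same direction.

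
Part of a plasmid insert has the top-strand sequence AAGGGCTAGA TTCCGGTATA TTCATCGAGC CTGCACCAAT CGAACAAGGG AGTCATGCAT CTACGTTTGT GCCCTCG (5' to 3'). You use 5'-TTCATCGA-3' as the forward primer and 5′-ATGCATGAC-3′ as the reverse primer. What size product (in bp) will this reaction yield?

40 bp

Scanning the template, TTCATCGA occurs at positions 21–28; this primer anneals to the bottom strand there with its 3' end pointing downstream.
Taking the reverse complement of ATGCATGAC gives GTCATGCAT, found at positions 52–60 on the template; the primer anneals here to the top strand with its 3' end pointing upstream.
Product length = (reverse-primer end) − (forward-primer start) + 1 = 60 − 21 + 1 = 40 bp.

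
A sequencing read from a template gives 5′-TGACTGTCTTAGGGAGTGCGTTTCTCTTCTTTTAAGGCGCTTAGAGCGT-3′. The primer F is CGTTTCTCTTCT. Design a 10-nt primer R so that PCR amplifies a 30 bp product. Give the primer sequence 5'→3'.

5'-CGCTCTAAGC-3'

The forward primer binds at positions 19–30, so a 30 bp product ends at position 19 + 30 − 1 = 48.
The reverse primer anneals to the top strand over positions 39–48, i.e. to GCTTAGAGCG.
Its sequence written 5'→3' is the reverse complement: CGCTCTAAGC.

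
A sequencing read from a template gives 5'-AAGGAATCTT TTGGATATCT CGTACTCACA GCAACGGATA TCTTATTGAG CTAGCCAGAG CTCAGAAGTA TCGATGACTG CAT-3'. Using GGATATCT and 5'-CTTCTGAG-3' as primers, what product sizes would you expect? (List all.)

The forward primer GGATATCT matches the top strand at positions 13–20, 36–43.
The reverse primer's reverse complement is CTCAGAAG, matching at positions 61–68.
Each forward site pairs with the reverse site to give a product ending at position 68: sizes 56, 33 bp.

56 bp, 33 bp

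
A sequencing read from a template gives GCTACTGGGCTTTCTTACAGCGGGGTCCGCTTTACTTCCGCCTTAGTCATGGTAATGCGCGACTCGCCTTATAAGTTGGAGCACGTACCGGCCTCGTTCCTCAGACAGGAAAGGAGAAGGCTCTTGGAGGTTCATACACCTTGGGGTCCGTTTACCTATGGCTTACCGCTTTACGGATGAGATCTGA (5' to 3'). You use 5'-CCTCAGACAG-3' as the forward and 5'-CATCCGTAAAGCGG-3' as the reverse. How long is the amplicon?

81 bp

Scanning the template, CCTCAGACAG occurs at positions 99–108; this primer anneals to the bottom strand there with its 3' end pointing downstream.
Reverse complement of the reverse primer: CCGCTTTACGGATG. This occurs on the top strand at positions 166–179.
The product runs from position 99 to position 179, so its length is 179 − 99 + 1 = 81 bp.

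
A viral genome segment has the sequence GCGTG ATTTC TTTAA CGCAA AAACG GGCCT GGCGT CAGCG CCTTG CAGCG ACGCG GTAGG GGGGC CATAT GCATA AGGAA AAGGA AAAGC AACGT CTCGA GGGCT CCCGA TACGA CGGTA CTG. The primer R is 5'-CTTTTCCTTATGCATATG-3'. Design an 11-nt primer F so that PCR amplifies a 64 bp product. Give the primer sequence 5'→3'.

The reverse primer's reverse complement CATATGCATAAGGAAAAG matches the template at positions 66–83, so the product ends at position 83.
A 64 bp product then starts at position 83 − 64 + 1 = 20.
The forward primer is identical to the top strand there: AAAACGGGCCT.

5'-AAAACGGGCCT-3'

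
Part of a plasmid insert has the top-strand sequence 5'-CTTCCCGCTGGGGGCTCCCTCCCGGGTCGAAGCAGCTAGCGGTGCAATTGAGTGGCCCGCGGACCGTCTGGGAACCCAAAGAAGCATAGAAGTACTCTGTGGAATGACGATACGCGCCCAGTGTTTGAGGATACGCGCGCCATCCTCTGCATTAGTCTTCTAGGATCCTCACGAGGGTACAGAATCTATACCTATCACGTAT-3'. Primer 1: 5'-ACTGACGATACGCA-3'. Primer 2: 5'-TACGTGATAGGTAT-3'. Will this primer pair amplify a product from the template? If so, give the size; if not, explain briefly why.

Primer 1 (ACTGACGATACGCA) does not match the top strand, and its reverse complement TGCGTATCGTCAGT does not match either.
With no annealing site for primer 1, no amplification occurs.

No product — primer 1 has no binding site in the template.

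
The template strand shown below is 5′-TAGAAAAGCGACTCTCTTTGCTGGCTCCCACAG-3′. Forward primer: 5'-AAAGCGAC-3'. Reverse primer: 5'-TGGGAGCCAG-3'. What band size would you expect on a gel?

26 bp

The forward primer matches the template at positions 5–12.
The reverse primer's reverse complement is CTGGCTCCCA, which matches the template at positions 21–30.
The product runs from position 5 to position 30, so its length is 30 − 5 + 1 = 26 bp.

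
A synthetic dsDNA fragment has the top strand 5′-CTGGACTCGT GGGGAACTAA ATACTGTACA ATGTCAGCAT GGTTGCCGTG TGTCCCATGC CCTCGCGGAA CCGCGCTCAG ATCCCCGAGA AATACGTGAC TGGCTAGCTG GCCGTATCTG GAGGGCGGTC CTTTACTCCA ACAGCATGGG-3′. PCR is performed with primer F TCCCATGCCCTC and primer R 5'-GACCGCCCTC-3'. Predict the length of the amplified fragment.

Scanning the template, TCCCATGCCCTC occurs at positions 53–64; this primer anneals to the bottom strand there with its 3' end pointing downstream.
Reverse complement of the reverse primer: GAGGGCGGTC. This occurs on the top strand at positions 121–130.
Amplicon spans positions 53–130: 78 bp.

78 bp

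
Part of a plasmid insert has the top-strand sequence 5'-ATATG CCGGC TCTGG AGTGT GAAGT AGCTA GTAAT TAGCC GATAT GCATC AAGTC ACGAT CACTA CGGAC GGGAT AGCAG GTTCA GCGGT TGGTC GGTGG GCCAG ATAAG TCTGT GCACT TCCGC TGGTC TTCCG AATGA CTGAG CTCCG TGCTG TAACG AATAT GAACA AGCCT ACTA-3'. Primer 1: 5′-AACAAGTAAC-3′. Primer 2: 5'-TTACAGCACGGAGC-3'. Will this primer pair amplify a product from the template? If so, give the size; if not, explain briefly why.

Primer 1 (AACAAGTAAC) does not match the top strand, and its reverse complement GTTACTTGTT does not match either.
With no annealing site for primer 1, no amplification occurs.

No product — primer 1 has no binding site in the template.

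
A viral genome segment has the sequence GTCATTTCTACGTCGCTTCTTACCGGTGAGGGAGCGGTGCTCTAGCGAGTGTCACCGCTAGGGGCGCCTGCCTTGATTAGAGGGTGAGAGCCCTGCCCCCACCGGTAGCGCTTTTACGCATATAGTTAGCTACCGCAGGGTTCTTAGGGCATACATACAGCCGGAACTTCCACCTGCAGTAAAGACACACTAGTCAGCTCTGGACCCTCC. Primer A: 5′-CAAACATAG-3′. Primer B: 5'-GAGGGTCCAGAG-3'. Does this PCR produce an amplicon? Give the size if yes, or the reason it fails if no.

No product — primer A has no binding site in the template.

Primer A (CAAACATAG) does not match the top strand, and its reverse complement CTATGTTTG does not match either.
With no annealing site for primer A, no amplification occurs.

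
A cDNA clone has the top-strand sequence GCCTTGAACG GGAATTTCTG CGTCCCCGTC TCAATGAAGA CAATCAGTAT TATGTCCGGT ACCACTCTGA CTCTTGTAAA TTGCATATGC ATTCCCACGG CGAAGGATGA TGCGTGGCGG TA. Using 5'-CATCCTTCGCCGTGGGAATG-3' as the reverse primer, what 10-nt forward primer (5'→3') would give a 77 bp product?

The reverse primer's reverse complement CATTCCCACGGCGAAGGATG matches the template at positions 90–109, so the product ends at position 109.
A 77 bp product then starts at position 109 − 77 + 1 = 33.
The forward primer is identical to the top strand there: AATGAAGACA.

5'-AATGAAGACA-3'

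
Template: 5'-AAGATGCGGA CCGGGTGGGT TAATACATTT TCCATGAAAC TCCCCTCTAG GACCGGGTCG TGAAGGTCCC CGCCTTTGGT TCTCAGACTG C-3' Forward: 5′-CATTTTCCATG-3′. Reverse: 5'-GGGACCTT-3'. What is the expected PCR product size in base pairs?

Scanning the template, CATTTTCCATG occurs at positions 26–36; this primer anneals to the bottom strand there with its 3' end pointing downstream.
Taking the reverse complement of GGGACCTT gives AAGGTCCC, found at positions 63–70 on the template; the primer anneals here to the top strand with its 3' end pointing upstream.
The product runs from position 26 to position 70, so its length is 70 − 26 + 1 = 45 bp.

45 bp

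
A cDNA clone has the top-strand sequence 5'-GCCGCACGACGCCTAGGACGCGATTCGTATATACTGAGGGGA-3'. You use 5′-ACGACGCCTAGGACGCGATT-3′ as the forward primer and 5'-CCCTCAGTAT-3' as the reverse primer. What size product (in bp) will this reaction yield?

Scanning the template, ACGACGCCTAGGACGCGATT occurs at positions 6–25; this primer anneals to the bottom strand there with its 3' end pointing downstream.
Taking the reverse complement of CCCTCAGTAT gives ATACTGAGGG, found at positions 31–40 on the template; the primer anneals here to the top strand with its 3' end pointing upstream.
The product runs from position 6 to position 40, so its length is 40 − 6 + 1 = 35 bp.

35 bp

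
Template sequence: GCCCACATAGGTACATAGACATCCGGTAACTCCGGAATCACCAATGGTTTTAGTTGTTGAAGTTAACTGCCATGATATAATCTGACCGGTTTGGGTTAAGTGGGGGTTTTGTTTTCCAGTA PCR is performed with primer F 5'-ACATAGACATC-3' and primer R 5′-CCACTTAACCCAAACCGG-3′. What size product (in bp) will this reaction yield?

91 bp

Scanning the template, ACATAGACATC occurs at positions 13–23; this primer anneals to the bottom strand there with its 3' end pointing downstream.
Reverse complement of the reverse primer: CCGGTTTGGGTTAAGTGG. This occurs on the top strand at positions 86–103.
Amplicon spans positions 13–103: 91 bp.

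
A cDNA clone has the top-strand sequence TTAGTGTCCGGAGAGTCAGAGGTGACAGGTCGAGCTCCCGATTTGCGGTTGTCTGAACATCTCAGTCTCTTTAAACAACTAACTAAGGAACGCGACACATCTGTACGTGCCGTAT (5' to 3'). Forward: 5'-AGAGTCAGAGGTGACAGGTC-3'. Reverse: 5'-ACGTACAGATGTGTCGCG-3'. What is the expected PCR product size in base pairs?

The forward primer matches the template at positions 12–31.
Reverse complement of the reverse primer: CGCGACACATCTGTACGT. This occurs on the top strand at positions 91–108.
The product runs from position 12 to position 108, so its length is 108 − 12 + 1 = 97 bp.

97 bp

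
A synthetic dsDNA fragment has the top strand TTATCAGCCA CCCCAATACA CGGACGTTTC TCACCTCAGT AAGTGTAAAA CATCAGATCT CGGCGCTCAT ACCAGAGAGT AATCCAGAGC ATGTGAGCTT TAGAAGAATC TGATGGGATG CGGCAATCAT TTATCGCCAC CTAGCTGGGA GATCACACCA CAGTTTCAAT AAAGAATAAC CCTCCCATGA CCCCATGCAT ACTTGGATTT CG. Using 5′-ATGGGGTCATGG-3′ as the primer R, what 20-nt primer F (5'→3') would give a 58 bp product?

5'-ACCTAGCTGGGAGATCACAC-3'

The reverse primer's reverse complement CCATGACCCCAT matches the template at positions 185–196, so the product ends at position 196.
A 58 bp product then starts at position 196 − 58 + 1 = 139.
The forward primer is identical to the top strand there: ACCTAGCTGGGAGATCACAC.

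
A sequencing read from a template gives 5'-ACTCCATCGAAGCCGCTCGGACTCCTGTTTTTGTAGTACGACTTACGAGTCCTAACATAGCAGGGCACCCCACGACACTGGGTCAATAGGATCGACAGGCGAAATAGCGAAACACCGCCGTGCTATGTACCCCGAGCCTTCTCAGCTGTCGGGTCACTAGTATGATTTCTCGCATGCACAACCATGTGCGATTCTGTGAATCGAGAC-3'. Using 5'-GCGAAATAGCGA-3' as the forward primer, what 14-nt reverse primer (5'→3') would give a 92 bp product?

The forward primer binds at positions 99–110, so a 92 bp product ends at position 99 + 92 − 1 = 190.
The reverse primer anneals to the top strand over positions 177–190, i.e. to CACAACCATGTGCG.
Its sequence written 5'→3' is the reverse complement: CGCACATGGTTGTG.

5'-CGCACATGGTTGTG-3'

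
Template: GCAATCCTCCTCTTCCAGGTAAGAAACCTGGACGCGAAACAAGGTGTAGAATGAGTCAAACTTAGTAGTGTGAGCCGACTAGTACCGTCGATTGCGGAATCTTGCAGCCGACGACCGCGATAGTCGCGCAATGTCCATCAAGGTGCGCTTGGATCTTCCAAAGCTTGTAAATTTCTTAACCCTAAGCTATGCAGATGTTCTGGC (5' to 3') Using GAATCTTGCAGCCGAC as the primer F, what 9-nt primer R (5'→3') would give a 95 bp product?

5'-CATAGCTTA-3'

The forward primer binds at positions 97–112, so a 95 bp product ends at position 97 + 95 − 1 = 191.
The reverse primer anneals to the top strand over positions 183–191, i.e. to TAAGCTATG.
Its sequence written 5'→3' is the reverse complement: CATAGCTTA.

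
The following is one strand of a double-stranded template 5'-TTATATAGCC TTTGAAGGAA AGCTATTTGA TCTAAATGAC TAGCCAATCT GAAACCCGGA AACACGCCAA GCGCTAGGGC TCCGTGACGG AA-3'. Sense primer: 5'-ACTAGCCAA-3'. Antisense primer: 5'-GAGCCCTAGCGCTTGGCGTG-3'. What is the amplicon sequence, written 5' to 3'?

The forward primer matches the template at positions 39–47.
Taking the reverse complement of GAGCCCTAGCGCTTGGCGTG gives CACGCCAAGCGCTAGGGCTC, found at positions 63–82 on the template; the primer anneals here to the top strand with its 3' end pointing upstream.
The product is the template from position 39 through 82 (44 bp).

5'-ACTAGCCAATCTGAAACCCGGAAACACGCCAAGCGCTAGGGCTC-3'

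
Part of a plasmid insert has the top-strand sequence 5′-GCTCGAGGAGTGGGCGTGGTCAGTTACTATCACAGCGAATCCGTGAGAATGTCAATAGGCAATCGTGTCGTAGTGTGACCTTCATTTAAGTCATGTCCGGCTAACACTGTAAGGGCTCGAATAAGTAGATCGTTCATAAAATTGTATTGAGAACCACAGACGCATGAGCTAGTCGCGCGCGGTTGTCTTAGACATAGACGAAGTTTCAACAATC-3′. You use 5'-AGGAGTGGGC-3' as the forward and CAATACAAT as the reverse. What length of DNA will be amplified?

144 bp

Scanning the template, AGGAGTGGGC occurs at positions 6–15; this primer anneals to the bottom strand there with its 3' end pointing downstream.
The reverse primer's reverse complement is ATTGTATTG, which matches the template at positions 141–149.
Amplicon spans positions 6–149: 144 bp.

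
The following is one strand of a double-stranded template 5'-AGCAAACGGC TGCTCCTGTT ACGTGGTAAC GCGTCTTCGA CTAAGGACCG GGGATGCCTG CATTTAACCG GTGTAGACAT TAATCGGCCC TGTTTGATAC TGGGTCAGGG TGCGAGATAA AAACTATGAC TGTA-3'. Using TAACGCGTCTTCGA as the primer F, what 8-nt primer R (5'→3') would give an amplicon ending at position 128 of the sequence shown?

5'-CATAGTTT-3'

The forward primer binds at positions 27–40; the product's 3' end on the top strand is position 128.
The reverse primer anneals to the top strand over positions 121–128, i.e. to AAACTATG.
Its sequence written 5'→3' is the reverse complement: CATAGTTT.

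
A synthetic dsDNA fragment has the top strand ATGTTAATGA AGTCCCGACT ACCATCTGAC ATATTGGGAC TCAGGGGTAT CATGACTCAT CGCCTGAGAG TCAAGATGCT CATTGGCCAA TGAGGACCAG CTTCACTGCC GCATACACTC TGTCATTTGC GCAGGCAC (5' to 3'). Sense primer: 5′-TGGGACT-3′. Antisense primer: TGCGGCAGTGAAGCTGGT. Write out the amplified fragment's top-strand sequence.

5'-TGGGACTCAGGGGTATCATGACTCATCGCCTGAGAGTCAAGATGCTCATTGGCCAATGAGGACCAGCTTCACTGCCGCA-3'

The forward primer matches the template at positions 35–41.
The reverse primer's reverse complement is ACCAGCTTCACTGCCGCA, which matches the template at positions 96–113.
The product is the template from position 35 through 113 (79 bp).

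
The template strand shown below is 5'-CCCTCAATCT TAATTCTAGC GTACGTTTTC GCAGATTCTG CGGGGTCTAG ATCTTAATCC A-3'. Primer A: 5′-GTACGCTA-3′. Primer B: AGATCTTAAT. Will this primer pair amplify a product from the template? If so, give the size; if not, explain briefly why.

Primer A (GTACGCTA) has reverse complement TAGCGTAC, which matches the top strand at positions 17–24; primer A anneals to the top strand there with its 3' end pointing upstream toward position 17.
Primer B (AGATCTTAAT) matches the top strand directly at positions 49–58; it anneals to the bottom strand with its 3' end pointing downstream toward position 58.
The 3' ends diverge (primer A extends toward position 1, primer B toward position 61), so the primers never converge on a shared product.

No product — the primers' 3' ends point away from each other.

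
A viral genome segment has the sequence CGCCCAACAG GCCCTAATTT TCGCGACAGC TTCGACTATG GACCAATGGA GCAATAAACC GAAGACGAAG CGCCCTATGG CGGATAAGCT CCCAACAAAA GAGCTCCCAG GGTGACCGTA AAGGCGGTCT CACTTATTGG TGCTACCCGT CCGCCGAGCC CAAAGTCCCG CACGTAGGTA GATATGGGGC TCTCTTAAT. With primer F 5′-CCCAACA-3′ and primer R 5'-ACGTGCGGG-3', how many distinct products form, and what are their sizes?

The forward primer CCCAACA matches the top strand at positions 3–9, 91–97.
The reverse primer's reverse complement is CCCGCACGT, matching at positions 167–175.
Each forward site pairs with the reverse site to give a product ending at position 175: sizes 173, 85 bp.

Two products: 173 bp, 85 bp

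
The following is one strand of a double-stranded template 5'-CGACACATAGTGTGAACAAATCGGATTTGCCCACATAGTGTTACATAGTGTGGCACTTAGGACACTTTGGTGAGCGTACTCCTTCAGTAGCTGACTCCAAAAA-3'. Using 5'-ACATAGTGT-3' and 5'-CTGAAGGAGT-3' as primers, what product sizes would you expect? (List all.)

83 bp, 55 bp, 45 bp

The forward primer ACATAGTGT matches the top strand at positions 5–13, 33–41, 43–51.
The reverse primer's reverse complement is ACTCCTTCAG, matching at positions 78–87.
Each forward site pairs with the reverse site to give a product ending at position 87: sizes 83, 55, 45 bp.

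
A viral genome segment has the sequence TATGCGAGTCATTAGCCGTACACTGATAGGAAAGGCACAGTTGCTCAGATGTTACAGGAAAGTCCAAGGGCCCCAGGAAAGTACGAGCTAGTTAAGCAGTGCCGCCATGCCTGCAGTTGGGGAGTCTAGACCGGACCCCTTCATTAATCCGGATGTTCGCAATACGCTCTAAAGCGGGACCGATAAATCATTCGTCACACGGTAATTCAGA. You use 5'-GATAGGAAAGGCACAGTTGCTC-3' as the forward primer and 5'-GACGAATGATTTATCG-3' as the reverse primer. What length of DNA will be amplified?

Scanning the template, GATAGGAAAGGCACAGTTGCTC occurs at positions 25–46; this primer anneals to the bottom strand there with its 3' end pointing downstream.
Taking the reverse complement of GACGAATGATTTATCG gives CGATAAATCATTCGTC, found at positions 181–196 on the template; the primer anneals here to the top strand with its 3' end pointing upstream.
Product length = (reverse-primer end) − (forward-primer start) + 1 = 196 − 25 + 1 = 172 bp.

172 bp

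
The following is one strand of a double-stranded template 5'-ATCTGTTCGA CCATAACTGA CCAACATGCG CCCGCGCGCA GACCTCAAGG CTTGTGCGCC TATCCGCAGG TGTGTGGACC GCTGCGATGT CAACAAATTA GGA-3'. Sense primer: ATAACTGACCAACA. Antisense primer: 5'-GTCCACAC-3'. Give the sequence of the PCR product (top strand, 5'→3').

Forward primer ATAACTGACCAACA is found on the top strand at positions 13–26.
Taking the reverse complement of GTCCACAC gives GTGTGGAC, found at positions 72–79 on the template; the primer anneals here to the top strand with its 3' end pointing upstream.
The product is the template from position 13 through 79 (67 bp).

5'-ATAACTGACCAACATGCGCCCGCGCGCAGACCTCAAGGCTTGTGCGCCTATCCGCAGGTGTGTGGAC-3'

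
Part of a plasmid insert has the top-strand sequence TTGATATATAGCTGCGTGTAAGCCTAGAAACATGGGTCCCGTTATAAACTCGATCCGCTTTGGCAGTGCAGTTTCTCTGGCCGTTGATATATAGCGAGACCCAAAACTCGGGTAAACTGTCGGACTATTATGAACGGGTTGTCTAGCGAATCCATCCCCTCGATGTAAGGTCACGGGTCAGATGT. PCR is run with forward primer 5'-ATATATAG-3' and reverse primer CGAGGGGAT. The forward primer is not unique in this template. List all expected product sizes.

The forward primer ATATATAG matches the top strand at positions 4–11, 87–94.
The reverse primer's reverse complement is ATCCCCTCG, matching at positions 154–162.
Each forward site pairs with the reverse site to give a product ending at position 162: sizes 159, 76 bp.

159 bp, 76 bp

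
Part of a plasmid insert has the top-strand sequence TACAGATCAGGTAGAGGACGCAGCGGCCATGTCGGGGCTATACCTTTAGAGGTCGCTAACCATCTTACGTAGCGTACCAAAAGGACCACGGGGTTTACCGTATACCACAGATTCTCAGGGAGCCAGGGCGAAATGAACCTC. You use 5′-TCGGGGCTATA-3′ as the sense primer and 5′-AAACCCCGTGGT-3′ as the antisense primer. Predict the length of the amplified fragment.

65 bp

The forward primer matches the template at positions 32–42.
Taking the reverse complement of AAACCCCGTGGT gives ACCACGGGGTTT, found at positions 85–96 on the template; the primer anneals here to the top strand with its 3' end pointing upstream.
The product runs from position 32 to position 96, so its length is 96 − 32 + 1 = 65 bp.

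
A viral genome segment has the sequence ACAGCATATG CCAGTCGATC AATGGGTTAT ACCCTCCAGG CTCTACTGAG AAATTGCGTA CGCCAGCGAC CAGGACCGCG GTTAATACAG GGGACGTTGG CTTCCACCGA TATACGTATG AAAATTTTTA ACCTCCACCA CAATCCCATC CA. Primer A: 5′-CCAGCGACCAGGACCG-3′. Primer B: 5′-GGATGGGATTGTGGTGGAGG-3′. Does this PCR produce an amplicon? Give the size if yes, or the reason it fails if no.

Primer A (CCAGCGACCAGGACCG) matches the top strand at positions 63–78; it acts as a forward primer.
Primer B's reverse complement is CCTCCACCACAATCCCATCC, matching the top strand at positions 132–151; it acts as a reverse primer.
The 3' ends face each other across positions 63–151, giving an 89 bp product.

Yes — an 89 bp product.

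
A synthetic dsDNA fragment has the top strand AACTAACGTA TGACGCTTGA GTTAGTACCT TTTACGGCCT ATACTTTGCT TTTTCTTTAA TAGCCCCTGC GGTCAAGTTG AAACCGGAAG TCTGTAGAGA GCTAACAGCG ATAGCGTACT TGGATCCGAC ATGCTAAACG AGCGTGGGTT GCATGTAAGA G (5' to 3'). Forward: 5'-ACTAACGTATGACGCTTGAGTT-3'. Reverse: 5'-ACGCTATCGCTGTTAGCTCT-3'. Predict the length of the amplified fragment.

116 bp

The forward primer matches the template at positions 2–23.
Reverse complement of the reverse primer: AGAGCTAACAGCGATAGCGT. This occurs on the top strand at positions 98–117.
The product runs from position 2 to position 117, so its length is 117 − 2 + 1 = 116 bp.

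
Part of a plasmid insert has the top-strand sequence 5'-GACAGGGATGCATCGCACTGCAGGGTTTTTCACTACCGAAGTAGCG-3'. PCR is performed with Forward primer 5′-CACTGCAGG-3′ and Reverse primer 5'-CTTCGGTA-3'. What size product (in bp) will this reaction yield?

26 bp

Forward primer CACTGCAGG is found on the top strand at positions 16–24.
Taking the reverse complement of CTTCGGTA gives TACCGAAG, found at positions 34–41 on the template; the primer anneals here to the top strand with its 3' end pointing upstream.
The product runs from position 16 to position 41, so its length is 41 − 16 + 1 = 26 bp.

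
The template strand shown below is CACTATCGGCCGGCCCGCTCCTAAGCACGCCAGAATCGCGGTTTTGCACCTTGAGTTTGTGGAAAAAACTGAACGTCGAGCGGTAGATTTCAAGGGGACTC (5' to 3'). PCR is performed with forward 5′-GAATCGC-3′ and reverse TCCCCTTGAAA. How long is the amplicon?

66 bp

Scanning the template, GAATCGC occurs at positions 33–39; this primer anneals to the bottom strand there with its 3' end pointing downstream.
The reverse primer's reverse complement is TTTCAAGGGGA, which matches the template at positions 88–98.
The product runs from position 33 to position 98, so its length is 98 − 33 + 1 = 66 bp.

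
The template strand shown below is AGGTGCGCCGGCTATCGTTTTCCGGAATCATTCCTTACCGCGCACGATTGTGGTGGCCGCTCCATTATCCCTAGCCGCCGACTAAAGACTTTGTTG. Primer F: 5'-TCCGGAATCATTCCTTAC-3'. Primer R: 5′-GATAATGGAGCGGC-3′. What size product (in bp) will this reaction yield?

Forward primer TCCGGAATCATTCCTTAC is found on the top strand at positions 21–38.
Reverse complement of the reverse primer: GCCGCTCCATTATC. This occurs on the top strand at positions 56–69.
The product runs from position 21 to position 69, so its length is 69 − 21 + 1 = 49 bp.

49 bp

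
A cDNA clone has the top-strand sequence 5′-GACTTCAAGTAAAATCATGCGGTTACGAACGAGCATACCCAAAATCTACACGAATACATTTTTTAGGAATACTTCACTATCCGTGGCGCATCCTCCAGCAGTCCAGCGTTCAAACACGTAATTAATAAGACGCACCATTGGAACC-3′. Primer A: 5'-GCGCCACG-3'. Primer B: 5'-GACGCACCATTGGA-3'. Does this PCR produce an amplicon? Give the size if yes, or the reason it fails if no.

Primer A (GCGCCACG) has reverse complement CGTGGCGC, which matches the top strand at positions 82–89; primer A anneals to the top strand there with its 3' end pointing upstream toward position 82.
Primer B (GACGCACCATTGGA) matches the top strand directly at positions 129–142; it anneals to the bottom strand with its 3' end pointing downstream toward position 142.
The 3' ends diverge (primer A extends toward position 1, primer B toward position 145), so the primers never converge on a shared product.

No product — the primers' 3' ends point away from each other.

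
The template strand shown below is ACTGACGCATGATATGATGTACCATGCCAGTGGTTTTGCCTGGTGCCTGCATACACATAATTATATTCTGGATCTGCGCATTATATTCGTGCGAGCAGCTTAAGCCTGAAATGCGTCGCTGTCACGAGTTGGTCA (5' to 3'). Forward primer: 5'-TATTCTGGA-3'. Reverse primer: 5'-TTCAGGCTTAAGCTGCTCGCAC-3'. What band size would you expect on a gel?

47 bp

Scanning the template, TATTCTGGA occurs at positions 64–72; this primer anneals to the bottom strand there with its 3' end pointing downstream.
Taking the reverse complement of TTCAGGCTTAAGCTGCTCGCAC gives GTGCGAGCAGCTTAAGCCTGAA, found at positions 89–110 on the template; the primer anneals here to the top strand with its 3' end pointing upstream.
Amplicon spans positions 64–110: 47 bp.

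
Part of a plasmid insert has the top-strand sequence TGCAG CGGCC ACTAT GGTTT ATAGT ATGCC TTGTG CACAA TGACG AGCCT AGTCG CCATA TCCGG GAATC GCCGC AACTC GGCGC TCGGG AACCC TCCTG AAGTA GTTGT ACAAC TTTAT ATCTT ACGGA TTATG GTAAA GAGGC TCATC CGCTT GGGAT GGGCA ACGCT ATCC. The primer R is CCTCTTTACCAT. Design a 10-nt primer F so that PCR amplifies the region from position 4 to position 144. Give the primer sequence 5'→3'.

The reverse primer's reverse complement ATGGTAAAGAGG matches the template at positions 133–144; the product starts at position 4.
The forward primer is identical to the top strand over positions 4–13: AGCGGCCACT.

5'-AGCGGCCACT-3'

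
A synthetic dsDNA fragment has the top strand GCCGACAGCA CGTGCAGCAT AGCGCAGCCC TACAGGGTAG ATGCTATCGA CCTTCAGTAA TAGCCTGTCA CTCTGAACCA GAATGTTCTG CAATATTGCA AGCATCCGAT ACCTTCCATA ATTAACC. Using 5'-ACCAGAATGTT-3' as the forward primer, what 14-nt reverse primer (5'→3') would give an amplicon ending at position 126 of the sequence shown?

5'-GTTAATTATGGAAG-3'

The forward primer binds at positions 77–87; the product's 3' end on the top strand is position 126.
The reverse primer anneals to the top strand over positions 113–126, i.e. to CTTCCATAATTAAC.
Its sequence written 5'→3' is the reverse complement: GTTAATTATGGAAG.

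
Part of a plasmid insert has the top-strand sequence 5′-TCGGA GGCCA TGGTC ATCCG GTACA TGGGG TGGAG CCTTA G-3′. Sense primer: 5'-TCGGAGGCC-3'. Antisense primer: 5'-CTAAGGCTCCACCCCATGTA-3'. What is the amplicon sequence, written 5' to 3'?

The forward primer matches the template at positions 1–9.
The reverse primer's reverse complement is TACATGGGGTGGAGCCTTAG, which matches the template at positions 22–41.
The product is the template from position 1 through 41 (41 bp).

5'-TCGGAGGCCATGGTCATCCGGTACATGGGGTGGAGCCTTAG-3'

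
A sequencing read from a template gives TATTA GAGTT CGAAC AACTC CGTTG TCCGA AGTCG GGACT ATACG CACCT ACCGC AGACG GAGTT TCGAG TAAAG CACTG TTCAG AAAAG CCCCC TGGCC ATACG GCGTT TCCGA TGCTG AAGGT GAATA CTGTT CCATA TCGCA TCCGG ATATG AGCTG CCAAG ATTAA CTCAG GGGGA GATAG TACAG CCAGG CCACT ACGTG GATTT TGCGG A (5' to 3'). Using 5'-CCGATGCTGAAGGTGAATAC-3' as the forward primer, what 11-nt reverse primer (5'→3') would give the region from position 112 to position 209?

The product's 3' end on the top strand is position 209.
The reverse primer anneals to the top strand over positions 199–209, i.e. to CTACGTGGATT.
Its sequence written 5'→3' is the reverse complement: AATCCACGTAG.

5'-AATCCACGTAG-3'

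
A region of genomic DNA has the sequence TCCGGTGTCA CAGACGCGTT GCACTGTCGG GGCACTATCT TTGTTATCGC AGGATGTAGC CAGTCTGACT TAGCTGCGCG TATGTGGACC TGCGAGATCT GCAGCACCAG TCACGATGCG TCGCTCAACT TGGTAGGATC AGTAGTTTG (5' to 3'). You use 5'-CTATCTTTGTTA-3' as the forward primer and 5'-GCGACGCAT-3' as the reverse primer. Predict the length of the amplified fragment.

The forward primer matches the template at positions 35–46.
The reverse primer's reverse complement is ATGCGTCGC, which matches the template at positions 116–124.
Product length = (reverse-primer end) − (forward-primer start) + 1 = 124 − 35 + 1 = 90 bp.

90 bp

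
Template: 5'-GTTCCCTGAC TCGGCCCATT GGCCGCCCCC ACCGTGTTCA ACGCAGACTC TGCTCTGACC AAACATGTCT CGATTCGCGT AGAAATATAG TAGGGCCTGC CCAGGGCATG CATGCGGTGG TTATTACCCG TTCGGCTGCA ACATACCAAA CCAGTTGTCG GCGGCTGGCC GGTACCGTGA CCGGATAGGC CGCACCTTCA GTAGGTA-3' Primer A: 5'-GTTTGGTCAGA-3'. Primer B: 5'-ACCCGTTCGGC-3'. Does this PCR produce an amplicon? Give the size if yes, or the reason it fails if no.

No product — the primers' 3' ends point away from each other.

Primer A (GTTTGGTCAGA) has reverse complement TCTGACCAAAC, which matches the top strand at positions 54–64; primer A anneals to the top strand there with its 3' end pointing upstream toward position 54.
Primer B (ACCCGTTCGGC) matches the top strand directly at positions 126–136; it anneals to the bottom strand with its 3' end pointing downstream toward position 136.
The 3' ends diverge (primer A extends toward position 1, primer B toward position 207), so the primers never converge on a shared product.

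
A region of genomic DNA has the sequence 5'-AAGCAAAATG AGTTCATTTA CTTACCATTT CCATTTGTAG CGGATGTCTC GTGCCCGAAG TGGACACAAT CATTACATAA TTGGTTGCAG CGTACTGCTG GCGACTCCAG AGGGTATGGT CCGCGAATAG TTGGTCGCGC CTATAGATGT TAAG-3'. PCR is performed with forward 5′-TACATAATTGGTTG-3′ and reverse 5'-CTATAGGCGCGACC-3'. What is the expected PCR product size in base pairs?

73 bp

Forward primer TACATAATTGGTTG is found on the top strand at positions 74–87.
Taking the reverse complement of CTATAGGCGCGACC gives GGTCGCGCCTATAG, found at positions 133–146 on the template; the primer anneals here to the top strand with its 3' end pointing upstream.
Product length = (reverse-primer end) − (forward-primer start) + 1 = 146 − 74 + 1 = 73 bp.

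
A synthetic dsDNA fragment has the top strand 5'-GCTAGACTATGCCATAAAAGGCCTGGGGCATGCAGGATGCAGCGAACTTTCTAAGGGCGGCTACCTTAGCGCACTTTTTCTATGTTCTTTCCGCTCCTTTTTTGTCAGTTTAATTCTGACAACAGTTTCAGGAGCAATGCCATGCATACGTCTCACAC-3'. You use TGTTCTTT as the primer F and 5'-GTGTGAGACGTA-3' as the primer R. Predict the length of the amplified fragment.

Forward primer TGTTCTTT is found on the top strand at positions 83–90.
The reverse primer's reverse complement is TACGTCTCACAC, which matches the template at positions 147–158.
Product length = (reverse-primer end) − (forward-primer start) + 1 = 158 − 83 + 1 = 76 bp.

76 bp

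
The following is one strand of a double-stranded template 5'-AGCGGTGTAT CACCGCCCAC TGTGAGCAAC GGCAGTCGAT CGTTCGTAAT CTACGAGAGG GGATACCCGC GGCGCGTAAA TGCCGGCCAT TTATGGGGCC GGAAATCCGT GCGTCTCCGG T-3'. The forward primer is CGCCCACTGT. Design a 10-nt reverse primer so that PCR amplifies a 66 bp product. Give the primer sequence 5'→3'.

The forward primer binds at positions 14–23, so a 66 bp product ends at position 14 + 66 − 1 = 79.
The reverse primer anneals to the top strand over positions 70–79, i.e. to CGGCGCGTAA.
Its sequence written 5'→3' is the reverse complement: TTACGCGCCG.

5'-TTACGCGCCG-3'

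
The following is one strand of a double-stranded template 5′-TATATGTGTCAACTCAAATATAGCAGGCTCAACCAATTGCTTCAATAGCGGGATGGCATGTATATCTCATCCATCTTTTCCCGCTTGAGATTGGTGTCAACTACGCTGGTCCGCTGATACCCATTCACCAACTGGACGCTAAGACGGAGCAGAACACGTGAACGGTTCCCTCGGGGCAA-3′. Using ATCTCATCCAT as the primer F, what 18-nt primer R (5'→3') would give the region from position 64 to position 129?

The product's 3' end on the top strand is position 129.
The reverse primer anneals to the top strand over positions 112–129, i.e. to CGCTGATACCCATTCACC.
Its sequence written 5'→3' is the reverse complement: GGTGAATGGGTATCAGCG.

5'-GGTGAATGGGTATCAGCG-3'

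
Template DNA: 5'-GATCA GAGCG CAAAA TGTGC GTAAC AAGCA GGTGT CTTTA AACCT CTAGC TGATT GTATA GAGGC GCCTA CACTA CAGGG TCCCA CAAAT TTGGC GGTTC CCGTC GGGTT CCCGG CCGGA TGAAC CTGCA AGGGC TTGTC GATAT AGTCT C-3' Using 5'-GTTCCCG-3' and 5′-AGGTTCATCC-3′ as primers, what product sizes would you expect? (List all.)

The forward primer GTTCCCG matches the top strand at positions 97–103, 108–114.
The reverse primer's reverse complement is GGATGAACCT, matching at positions 118–127.
Each forward site pairs with the reverse site to give a product ending at position 127: sizes 31, 20 bp.

31 bp, 20 bp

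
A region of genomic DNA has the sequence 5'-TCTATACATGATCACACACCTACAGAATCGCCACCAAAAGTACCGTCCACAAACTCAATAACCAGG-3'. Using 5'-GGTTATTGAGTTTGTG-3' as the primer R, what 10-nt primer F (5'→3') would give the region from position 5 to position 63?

5'-TACATGATCA-3'

The reverse primer's reverse complement CACAAACTCAATAACC matches the template at positions 48–63; the product starts at position 5.
The forward primer is identical to the top strand over positions 5–14: TACATGATCA.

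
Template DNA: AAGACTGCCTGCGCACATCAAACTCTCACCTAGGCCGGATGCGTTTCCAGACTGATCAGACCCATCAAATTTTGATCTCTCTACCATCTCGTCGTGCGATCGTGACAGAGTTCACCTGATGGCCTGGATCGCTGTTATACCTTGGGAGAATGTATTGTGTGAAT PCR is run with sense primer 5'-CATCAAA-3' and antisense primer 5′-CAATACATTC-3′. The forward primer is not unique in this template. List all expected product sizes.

142 bp, 95 bp

The forward primer CATCAAA matches the top strand at positions 16–22, 63–69.
The reverse primer's reverse complement is GAATGTATTG, matching at positions 148–157.
Each forward site pairs with the reverse site to give a product ending at position 157: sizes 142, 95 bp.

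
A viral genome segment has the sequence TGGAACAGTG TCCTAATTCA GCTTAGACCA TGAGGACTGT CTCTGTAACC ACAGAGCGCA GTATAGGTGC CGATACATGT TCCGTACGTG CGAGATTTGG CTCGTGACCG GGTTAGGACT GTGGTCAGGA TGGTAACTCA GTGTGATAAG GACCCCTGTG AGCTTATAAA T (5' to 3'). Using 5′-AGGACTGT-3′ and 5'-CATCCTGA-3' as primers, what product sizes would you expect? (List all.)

The forward primer AGGACTGT matches the top strand at positions 33–40, 115–122.
The reverse primer's reverse complement is TCAGGATG, matching at positions 125–132.
Each forward site pairs with the reverse site to give a product ending at position 132: sizes 100, 18 bp.

100 bp, 18 bp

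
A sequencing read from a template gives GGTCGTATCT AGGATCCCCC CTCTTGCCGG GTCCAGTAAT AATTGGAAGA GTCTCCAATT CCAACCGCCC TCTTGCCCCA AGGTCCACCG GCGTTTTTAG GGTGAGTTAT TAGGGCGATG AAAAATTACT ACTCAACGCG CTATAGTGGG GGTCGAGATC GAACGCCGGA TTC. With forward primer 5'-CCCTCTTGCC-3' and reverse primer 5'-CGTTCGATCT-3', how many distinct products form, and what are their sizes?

The forward primer CCCTCTTGCC matches the top strand at positions 19–28, 68–77.
The reverse primer's reverse complement is AGATCGAACG, matching at positions 156–165.
Each forward site pairs with the reverse site to give a product ending at position 165: sizes 147, 98 bp.

Two products: 147 bp, 98 bp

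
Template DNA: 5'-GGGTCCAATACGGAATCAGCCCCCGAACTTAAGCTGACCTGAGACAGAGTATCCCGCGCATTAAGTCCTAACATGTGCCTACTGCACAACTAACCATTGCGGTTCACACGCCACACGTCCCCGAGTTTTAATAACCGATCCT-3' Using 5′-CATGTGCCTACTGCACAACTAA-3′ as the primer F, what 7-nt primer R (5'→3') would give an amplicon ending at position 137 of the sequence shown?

The forward primer binds at positions 72–93; the product's 3' end on the top strand is position 137.
The reverse primer anneals to the top strand over positions 131–137, i.e. to ATAACCG.
Its sequence written 5'→3' is the reverse complement: CGGTTAT.

5'-CGGTTAT-3'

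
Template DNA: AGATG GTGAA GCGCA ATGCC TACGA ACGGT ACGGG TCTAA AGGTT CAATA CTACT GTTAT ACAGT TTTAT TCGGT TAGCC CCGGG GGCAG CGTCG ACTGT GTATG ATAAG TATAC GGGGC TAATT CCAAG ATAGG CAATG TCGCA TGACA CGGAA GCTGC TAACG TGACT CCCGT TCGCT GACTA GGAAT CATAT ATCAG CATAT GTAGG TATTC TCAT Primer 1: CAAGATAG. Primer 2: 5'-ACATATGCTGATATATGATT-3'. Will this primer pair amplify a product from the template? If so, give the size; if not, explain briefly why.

Yes — an 81 bp product.

Primer 1 (CAAGATAG) matches the top strand at positions 127–134; it acts as a forward primer.
Primer 2's reverse complement is AATCATATATCAGCATATGT, matching the top strand at positions 188–207; it acts as a reverse primer.
The 3' ends face each other across positions 127–207, giving an 81 bp product.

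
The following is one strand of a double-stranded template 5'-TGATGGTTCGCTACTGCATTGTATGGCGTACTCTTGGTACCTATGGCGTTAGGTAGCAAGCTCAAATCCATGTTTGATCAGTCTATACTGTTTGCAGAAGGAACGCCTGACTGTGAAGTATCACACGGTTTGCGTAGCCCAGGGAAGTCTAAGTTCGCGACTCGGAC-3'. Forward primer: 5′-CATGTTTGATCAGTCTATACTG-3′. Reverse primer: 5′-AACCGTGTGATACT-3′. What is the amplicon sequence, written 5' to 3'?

Scanning the template, CATGTTTGATCAGTCTATACTG occurs at positions 69–90; this primer anneals to the bottom strand there with its 3' end pointing downstream.
The reverse primer's reverse complement is AGTATCACACGGTT, which matches the template at positions 117–130.
The product is the template from position 69 through 130 (62 bp).

5'-CATGTTTGATCAGTCTATACTGTTTGCAGAAGGAACGCCTGACTGTGAAGTATCACACGGTT-3'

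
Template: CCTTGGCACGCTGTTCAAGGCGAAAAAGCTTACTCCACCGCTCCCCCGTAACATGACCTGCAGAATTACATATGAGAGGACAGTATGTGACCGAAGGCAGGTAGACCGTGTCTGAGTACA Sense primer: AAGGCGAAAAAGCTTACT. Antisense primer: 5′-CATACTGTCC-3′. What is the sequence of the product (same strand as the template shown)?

Forward primer AAGGCGAAAAAGCTTACT is found on the top strand at positions 17–34.
Reverse complement of the reverse primer: GGACAGTATG. This occurs on the top strand at positions 78–87.
The product is the template from position 17 through 87 (71 bp).

5'-AAGGCGAAAAAGCTTACTCCACCGCTCCCCCGTAACATGACCTGCAGAATTACATATGAGAGGACAGTATG-3'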